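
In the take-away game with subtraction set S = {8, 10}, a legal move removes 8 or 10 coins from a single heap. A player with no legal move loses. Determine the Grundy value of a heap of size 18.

n :  0  1  2  3  4  5  6  7  8  9 10 11 12 13 14 15 16 17 18
G :  0  0  0  0  0  0  0  0  1  1  1  1  1  1  1  1  2  2  0

0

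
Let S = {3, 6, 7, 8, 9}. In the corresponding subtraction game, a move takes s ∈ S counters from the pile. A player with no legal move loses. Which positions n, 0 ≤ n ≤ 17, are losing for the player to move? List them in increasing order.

G(0) = 0
G(1) = mex{} = 0
G(2) = mex{} = 0
G(3) = mex{0} = 1
G(4) = mex{0} = 1
G(5) = mex{0} = 1
G(6) = mex{1,0} = 2
G(7) = mex{1,0,0} = 2
G(8) = mex{1,0,0,0} = 2
G(9) = mex{2,1,0,0,0} = 3
G(10) = mex{2,1,1,0,0} = 3
G(11) = mex{2,1,1,1,0} = 3
G(12) = mex{3,2,1,1,1} = 0
G(13) = mex{3,2,2,1,1} = 0
G(14) = mex{3,2,2,2,1} = 0
G(15) = mex{0,3,2,2,2} = 1
G(16) = mex{0,3,3,2,2} = 1
G(17) = mex{0,3,3,3,2} = 1
P-positions are exactly the n with G(n) = 0.

0, 1, 2, 12, 13, 14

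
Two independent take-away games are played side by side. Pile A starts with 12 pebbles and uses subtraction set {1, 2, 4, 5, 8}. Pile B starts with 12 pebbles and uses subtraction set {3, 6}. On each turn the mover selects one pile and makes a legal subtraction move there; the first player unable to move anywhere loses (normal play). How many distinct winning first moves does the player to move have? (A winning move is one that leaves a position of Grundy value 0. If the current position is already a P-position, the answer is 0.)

4

Pile A, S = {1, 2, 4, 5, 8}:
G(0) = 0
G(1) = mex{0} = 1
G(2) = mex{1,0} = 2
G(3) = mex{2,1} = 0
G(4) = mex{0,2,0} = 1
G(5) = mex{1,0,1,0} = 2
G(6) = mex{2,1,2,1} = 0
G(7) = mex{0,2,0,2} = 1
G(8) = mex{1,0,1,0,0} = 2
G(9) = mex{2,1,2,1,1} = 0
G(10) = mex{0,2,0,2,2} = 1
G(11) = mex{1,0,1,0,0} = 2
G(12) = mex{2,1,2,1,1} = 0
G_A(12) = 0.
Pile B, S = {3, 6}:
G(0) = 0
G(1) = mex{} = 0
G(2) = mex{} = 0
G(3) = mex{0} = 1
G(4) = mex{0} = 1
G(5) = mex{0} = 1
G(6) = mex{1,0} = 2
G(7) = mex{1,0} = 2
G(8) = mex{1,0} = 2
G(9) = mex{2,1} = 0
G(10) = mex{2,1} = 0
G(11) = mex{2,1} = 0
G(12) = mex{0,2} = 1
G_B(12) = 1.
Combined Grundy value = 0 ⊕ 1 = 1.
A winning move leaves total XOR = 0, i.e. changes one component's Grundy value g to g ⊕ X where X is the current total.
Pile A: need g' = 0⊕1 = 1. Options: 12−1→G=2, 12−2→G=1, 12−4→G=2, 12−5→G=1, 12−8→G=1. Hits: 3.
Pile B: need g' = 1⊕1 = 0. Options: 12−3→G=0, 12−6→G=2. Hits: 1.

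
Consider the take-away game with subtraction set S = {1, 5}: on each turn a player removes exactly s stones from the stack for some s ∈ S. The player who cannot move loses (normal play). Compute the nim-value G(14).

0

n :  0  1  2  3  4  5  6  7  8  9 10 11 12 13 14
G :  0  1  0  1  0  1  0  1  0  1  0  1  0  1  0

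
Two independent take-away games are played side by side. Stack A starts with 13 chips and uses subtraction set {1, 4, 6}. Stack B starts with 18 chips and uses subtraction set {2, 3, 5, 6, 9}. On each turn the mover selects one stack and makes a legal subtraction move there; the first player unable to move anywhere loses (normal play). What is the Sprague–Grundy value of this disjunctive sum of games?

Stack A, S = {1, 4, 6}:
n :  0  1  2  3  4  5  6  7  8  9 10 11 12 13
G :  0  1  0  1  2  0  1  0  1  2  0  1  0  1
G_A(13) = 1.
Stack B, S = {2, 3, 5, 6, 9}:
G(0) = 0
G(1) = mex{} = 0
G(2) = mex{0} = 1
G(3) = mex{0,0} = 1
G(4) = mex{1,0} = 2
G(5) = mex{1,1,0} = 2
G(6) = mex{2,1,0,0} = 3
G(7) = mex{2,2,1,0} = 3
G(8) = mex{3,2,1,1} = 0
G(9) = mex{3,3,2,1,0} = 4
G(10) = mex{0,3,2,2,0} = 1
G(11) = mex{4,0,3,2,1} = 5
G(12) = mex{1,4,3,3,1} = 0
G(13) = mex{5,1,0,3,2} = 4
G(14) = mex{0,5,4,0,2} = 1
G(15) = mex{4,0,1,4,3} = 2
G(16) = mex{1,4,5,1,3} = 0
G(17) = mex{2,1,0,5,0} = 3
G(18) = mex{0,2,4,0,4} = 1
G_B(18) = 1.
Combined Grundy value = 1 ⊕ 1 = 0.

0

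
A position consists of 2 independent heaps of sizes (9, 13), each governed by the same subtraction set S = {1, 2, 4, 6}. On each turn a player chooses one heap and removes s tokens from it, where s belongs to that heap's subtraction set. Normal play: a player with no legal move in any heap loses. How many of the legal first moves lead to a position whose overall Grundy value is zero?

All heaps use S = {1, 2, 4, 6}:
G(0) = 0
G(1) = mex{0} = 1
G(2) = mex{1,0} = 2
G(3) = mex{2,1} = 0
G(4) = mex{0,2,0} = 1
G(5) = mex{1,0,1} = 2
G(6) = mex{2,1,2,0} = 3
G(7) = mex{3,2,0,1} = 4
G(8) = mex{4,3,1,2} = 0
G(9) = mex{0,4,2,0} = 1
G(10) = mex{1,0,3,1} = 2
G(11) = mex{2,1,4,2} = 0
G(12) = mex{0,2,0,3} = 1
G(13) = mex{1,0,1,4} = 2
Heap A: G(9) = 1.
Heap B: G(13) = 2.
Combined Grundy value = 1 ⊕ 2 = 3.
A winning move leaves total XOR = 0, i.e. changes one component's Grundy value g to g ⊕ X where X is the current total.
Heap A: need g' = 1⊕3 = 2. Options: 9−1→G=0, 9−2→G=4, 9−4→G=2, 9−6→G=0. Hits: 1.
Heap B: need g' = 2⊕3 = 1. Options: 13−1→G=1, 13−2→G=0, 13−4→G=1, 13−6→G=4. Hits: 2.

3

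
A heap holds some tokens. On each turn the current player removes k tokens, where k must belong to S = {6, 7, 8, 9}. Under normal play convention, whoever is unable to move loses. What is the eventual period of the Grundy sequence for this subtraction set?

G(0) = 0
G(1) = mex{} = 0
G(2) = mex{} = 0
G(3) = mex{} = 0
G(4) = mex{} = 0
G(5) = mex{} = 0
G(6) = mex{0} = 1
G(7) = mex{0,0} = 1
G(8) = mex{0,0,0} = 1
G(9) = mex{0,0,0,0} = 1
G(10) = mex{0,0,0,0} = 1
G(11) = mex{0,0,0,0} = 1
G(12) = mex{1,0,0,0} = 2
G(13) = mex{1,1,0,0} = 2
G(14) = mex{1,1,1,0} = 2
G(15) = mex{1,1,1,1} = 0
G(16) = mex{1,1,1,1} = 0
G(17) = mex{1,1,1,1} = 0
G(18) = mex{2,1,1,1} = 0
G(19) = mex{2,2,1,1} = 0
G(20) = mex{2,2,2,1} = 0
G(21) = mex{0,2,2,2} = 1
G(22) = mex{0,0,2,2} = 1
G(23) = mex{0,0,0,2} = 1
G(24) = mex{0,0,0,0} = 1
G(25) = mex{0,0,0,0} = 1
G(26) = mex{0,0,0,0} = 1
G(27) = mex{1,0,0,0} = 2
G(28) = mex{1,1,0,0} = 2
G(29) = mex{1,1,1,0} = 2
G(30) = mex{1,1,1,1} = 0
G(31) = mex{1,1,1,1} = 0
G(n+15) = G(n) holds for n = 0,…,8 (a full window of length max(S) = 9), so the sequence is purely periodic with period 15.

15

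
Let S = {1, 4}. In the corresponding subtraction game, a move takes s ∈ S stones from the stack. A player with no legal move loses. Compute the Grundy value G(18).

G(0) = 0
G(1) = mex{0} = 1
G(2) = mex{1} = 0
G(3) = mex{0} = 1
G(4) = mex{1,0} = 2
G(5) = mex{2,1} = 0
G(6) = mex{0,0} = 1
G(7) = mex{1,1} = 0
G(8) = mex{0,2} = 1
G(9) = mex{1,0} = 2
G(10) = mex{2,1} = 0
G(11) = mex{0,0} = 1
G(12) = mex{1,1} = 0
G(13) = mex{0,2} = 1
G(14) = mex{1,0} = 2
G(15) = mex{2,1} = 0
G(16) = mex{0,0} = 1
G(17) = mex{1,1} = 0
G(18) = mex{0,2} = 1

1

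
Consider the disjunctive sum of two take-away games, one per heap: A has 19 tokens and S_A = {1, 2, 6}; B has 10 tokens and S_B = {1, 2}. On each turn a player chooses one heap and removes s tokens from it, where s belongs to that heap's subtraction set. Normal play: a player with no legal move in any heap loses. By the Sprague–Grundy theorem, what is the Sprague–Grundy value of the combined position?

3

Heap A, S = {1, 2, 6}:
n :  0  1  2  3  4  5  6  7  8  9 10 11 12 13 14 15 16 17 18 19
G :  0  1  2  0  1  2  3  0  1  2  0  1  2  3  0  1  2  0  1  2
G_A(19) = 2.
Heap B, S = {1, 2}:
G(0) = 0
G(1) = mex{0} = 1
G(2) = mex{1,0} = 2
G(3) = mex{2,1} = 0
G(4) = mex{0,2} = 1
G(5) = mex{1,0} = 2
G(6) = mex{2,1} = 0
G(7) = mex{0,2} = 1
G(8) = mex{1,0} = 2
G(9) = mex{2,1} = 0
G(10) = mex{0,2} = 1
G_B(10) = 1.
Combined Grundy value = 2 ⊕ 1 = 3.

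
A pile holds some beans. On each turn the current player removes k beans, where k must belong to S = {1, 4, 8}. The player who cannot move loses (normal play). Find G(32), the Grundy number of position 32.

1

n :  0  1  2  3  4  5  6  7  8  9 10 11 12 13 14 15 16 17 18 19 20 21 22 23 24 25 26 27 28 29 30 31 32
G :  0  1  0  1  2  0  1  0  1  2  3  2  0  1  0  1  2  0  1  0  1  2  3  2  0  1  0  1  2  0  1  0  1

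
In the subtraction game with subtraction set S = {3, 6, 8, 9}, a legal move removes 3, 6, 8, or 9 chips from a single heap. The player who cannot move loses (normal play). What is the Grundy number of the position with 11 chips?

n :  0  1  2  3  4  5  6  7  8  9 10 11
G :  0  0  0  1  1  1  2  2  2  3  3  3

3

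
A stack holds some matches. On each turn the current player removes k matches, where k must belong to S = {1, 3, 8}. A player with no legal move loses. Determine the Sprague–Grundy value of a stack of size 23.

1

G(0) = 0
G(1) = mex{0} = 1
G(2) = mex{1} = 0
G(3) = mex{0,0} = 1
G(4) = mex{1,1} = 0
G(5) = mex{0,0} = 1
G(6) = mex{1,1} = 0
G(7) = mex{0,0} = 1
G(8) = mex{1,1,0} = 2
G(9) = mex{2,0,1} = 3
G(10) = mex{3,1,0} = 2
G(11) = mex{2,2,1} = 0
G(12) = mex{0,3,0} = 1
G(13) = mex{1,2,1} = 0
G(14) = mex{0,0,0} = 1
G(15) = mex{1,1,1} = 0
G(16) = mex{0,0,2} = 1
G(17) = mex{1,1,3} = 0
G(18) = mex{0,0,2} = 1
G(19) = mex{1,1,0} = 2
G(20) = mex{2,0,1} = 3
G(21) = mex{3,1,0} = 2
G(22) = mex{2,2,1} = 0
G(23) = mex{0,3,0} = 1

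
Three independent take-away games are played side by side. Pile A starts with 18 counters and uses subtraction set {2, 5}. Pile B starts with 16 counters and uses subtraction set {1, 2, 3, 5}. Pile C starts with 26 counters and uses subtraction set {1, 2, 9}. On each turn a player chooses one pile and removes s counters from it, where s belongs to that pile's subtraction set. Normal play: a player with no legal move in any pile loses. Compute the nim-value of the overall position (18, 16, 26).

Pile A, S = {2, 5}:
n :  0  1  2  3  4  5  6  7  8  9 10 11 12 13 14 15 16 17 18
G :  0  0  1  1  0  2  1  0  0  1  1  0  2  1  0  0  1  1  0
G_A(18) = 0.
Pile B, S = {1, 2, 3, 5}:
G(0) = 0
G(1) = mex{0} = 1
G(2) = mex{1,0} = 2
G(3) = mex{2,1,0} = 3
G(4) = mex{3,2,1} = 0
G(5) = mex{0,3,2,0} = 1
G(6) = mex{1,0,3,1} = 2
G(7) = mex{2,1,0,2} = 3
G(8) = mex{3,2,1,3} = 0
G(9) = mex{0,3,2,0} = 1
G(10) = mex{1,0,3,1} = 2
G(11) = mex{2,1,0,2} = 3
G(12) = mex{3,2,1,3} = 0
G(13) = mex{0,3,2,0} = 1
G(14) = mex{1,0,3,1} = 2
G(15) = mex{2,1,0,2} = 3
G(16) = mex{3,2,1,3} = 0
G_B(16) = 0.
Pile C, S = {1, 2, 9}:
G(0) = 0
G(1) = mex{0} = 1
G(2) = mex{1,0} = 2
G(3) = mex{2,1} = 0
G(4) = mex{0,2} = 1
G(5) = mex{1,0} = 2
G(6) = mex{2,1} = 0
G(7) = mex{0,2} = 1
G(8) = mex{1,0} = 2
G(9) = mex{2,1,0} = 3
G(10) = mex{3,2,1} = 0
G(11) = mex{0,3,2} = 1
G(12) = mex{1,0,0} = 2
G(13) = mex{2,1,1} = 0
G(14) = mex{0,2,2} = 1
G(15) = mex{1,0,0} = 2
G(16) = mex{2,1,1} = 0
G(17) = mex{0,2,2} = 1
G(18) = mex{1,0,3} = 2
G(19) = mex{2,1,0} = 3
G(20) = mex{3,2,1} = 0
G(21) = mex{0,3,2} = 1
G(22) = mex{1,0,0} = 2
G(23) = mex{2,1,1} = 0
G(24) = mex{0,2,2} = 1
G(25) = mex{1,0,0} = 2
G(26) = mex{2,1,1} = 0
G_C(26) = 0.
Combined Grundy value = 0 ⊕ 0 ⊕ 0 = 0.

0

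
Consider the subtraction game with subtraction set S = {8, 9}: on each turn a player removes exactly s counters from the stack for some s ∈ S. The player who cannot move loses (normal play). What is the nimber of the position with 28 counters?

G(0) = 0
G(1) = mex{} = 0
G(2) = mex{} = 0
G(3) = mex{} = 0
G(4) = mex{} = 0
G(5) = mex{} = 0
G(6) = mex{} = 0
G(7) = mex{} = 0
G(8) = mex{0} = 1
G(9) = mex{0,0} = 1
G(10) = mex{0,0} = 1
G(11) = mex{0,0} = 1
G(12) = mex{0,0} = 1
G(13) = mex{0,0} = 1
G(14) = mex{0,0} = 1
G(15) = mex{0,0} = 1
G(16) = mex{1,0} = 2
G(17) = mex{1,1} = 0
G(18) = mex{1,1} = 0
G(19) = mex{1,1} = 0
G(20) = mex{1,1} = 0
G(21) = mex{1,1} = 0
G(22) = mex{1,1} = 0
G(23) = mex{1,1} = 0
G(24) = mex{2,1} = 0
G(25) = mex{0,2} = 1
G(26) = mex{0,0} = 1
G(27) = mex{0,0} = 1
G(28) = mex{0,0} = 1

1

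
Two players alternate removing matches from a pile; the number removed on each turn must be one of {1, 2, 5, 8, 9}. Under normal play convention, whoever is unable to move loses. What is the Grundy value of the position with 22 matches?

2

G(0) = 0
G(1) = mex{0} = 1
G(2) = mex{1,0} = 2
G(3) = mex{2,1} = 0
G(4) = mex{0,2} = 1
G(5) = mex{1,0,0} = 2
G(6) = mex{2,1,1} = 0
G(7) = mex{0,2,2} = 1
G(8) = mex{1,0,0,0} = 2
G(9) = mex{2,1,1,1,0} = 3
G(10) = mex{3,2,2,2,1} = 0
G(11) = mex{0,3,0,0,2} = 1
G(12) = mex{1,0,1,1,0} = 2
G(13) = mex{2,1,2,2,1} = 0
G(14) = mex{0,2,3,0,2} = 1
G(15) = mex{1,0,0,1,0} = 2
G(16) = mex{2,1,1,2,1} = 0
G(17) = mex{0,2,2,3,2} = 1
G(18) = mex{1,0,0,0,3} = 2
G(19) = mex{2,1,1,1,0} = 3
G(20) = mex{3,2,2,2,1} = 0
G(21) = mex{0,3,0,0,2} = 1
G(22) = mex{1,0,1,1,0} = 2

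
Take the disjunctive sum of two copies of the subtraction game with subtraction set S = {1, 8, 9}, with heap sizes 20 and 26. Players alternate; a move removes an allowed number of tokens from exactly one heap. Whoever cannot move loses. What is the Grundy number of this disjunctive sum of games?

All heaps use S = {1, 8, 9}:
n :  0  1  2  3  4  5  6  7  8  9 10 11 12 13 14 15 16 17 18 19 20 21 22 23 24 25 26
G :  0  1  0  1  0  1  0  1  2  3  2  3  2  3  2  3  0  1  0  1  0  1  0  1  2  3  2
Heap A: G(20) = 0.
Heap B: G(26) = 2.
Combined Grundy value = 0 ⊕ 2 = 2.

2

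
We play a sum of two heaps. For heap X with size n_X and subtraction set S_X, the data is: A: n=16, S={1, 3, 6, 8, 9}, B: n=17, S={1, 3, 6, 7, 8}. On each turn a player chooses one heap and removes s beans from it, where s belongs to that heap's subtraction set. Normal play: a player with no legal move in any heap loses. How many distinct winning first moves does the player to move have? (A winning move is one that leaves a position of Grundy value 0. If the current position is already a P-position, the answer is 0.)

Heap A, S = {1, 3, 6, 8, 9}:
n :  0  1  2  3  4  5  6  7  8  9 10 11 12 13 14 15 16
G :  0  1  0  1  0  1  2  3  2  3  2  3  4  5  0  1  0
G_A(16) = 0.
Heap B, S = {1, 3, 6, 7, 8}:
G(0) = 0
G(1) = mex{0} = 1
G(2) = mex{1} = 0
G(3) = mex{0,0} = 1
G(4) = mex{1,1} = 0
G(5) = mex{0,0} = 1
G(6) = mex{1,1,0} = 2
G(7) = mex{2,0,1,0} = 3
G(8) = mex{3,1,0,1,0} = 2
G(9) = mex{2,2,1,0,1} = 3
G(10) = mex{3,3,0,1,0} = 2
G(11) = mex{2,2,1,0,1} = 3
G(12) = mex{3,3,2,1,0} = 4
G(13) = mex{4,2,3,2,1} = 0
G(14) = mex{0,3,2,3,2} = 1
G(15) = mex{1,4,3,2,3} = 0
G(16) = mex{0,0,2,3,2} = 1
G(17) = mex{1,1,3,2,3} = 0
G_B(17) = 0.
Combined Grundy value = 0 ⊕ 0 = 0.
A winning move leaves total XOR = 0, i.e. changes one component's Grundy value g to g ⊕ X where X is the current total.
Heap A: target g' = 0⊕0 = 0, but every legal move changes the Grundy value (mex property), so 0 moves.
Heap B: target g' = 0⊕0 = 0, but every legal move changes the Grundy value (mex property), so 0 moves.

0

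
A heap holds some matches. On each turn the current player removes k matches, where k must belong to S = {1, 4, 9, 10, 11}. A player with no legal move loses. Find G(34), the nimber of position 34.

n :  0  1  2  3  4  5  6  7  8  9 10 11 12 13 14 15 16 17 18 19 20 21 22 23 24 25 26 27 28 29 30 31 32 33 34
G :  0  1  0  1  2  0  1  0  1  2  3  2  3  4  5  3  2  3  4  0  1  0  1  2  0  1  0  1  2  3  2  3  4  5  3

3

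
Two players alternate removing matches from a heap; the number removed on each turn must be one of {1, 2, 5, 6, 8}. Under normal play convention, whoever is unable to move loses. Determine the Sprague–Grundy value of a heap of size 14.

G(0) = 0
G(1) = mex{0} = 1
G(2) = mex{1,0} = 2
G(3) = mex{2,1} = 0
G(4) = mex{0,2} = 1
G(5) = mex{1,0,0} = 2
G(6) = mex{2,1,1,0} = 3
G(7) = mex{3,2,2,1} = 0
G(8) = mex{0,3,0,2,0} = 1
G(9) = mex{1,0,1,0,1} = 2
G(10) = mex{2,1,2,1,2} = 0
G(11) = mex{0,2,3,2,0} = 1
G(12) = mex{1,0,0,3,1} = 2
G(13) = mex{2,1,1,0,2} = 3
G(14) = mex{3,2,2,1,3} = 0

0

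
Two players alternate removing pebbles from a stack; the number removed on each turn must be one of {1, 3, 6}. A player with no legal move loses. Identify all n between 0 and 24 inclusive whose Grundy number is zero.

G(0) = 0
G(1) = mex{0} = 1
G(2) = mex{1} = 0
G(3) = mex{0,0} = 1
G(4) = mex{1,1} = 0
G(5) = mex{0,0} = 1
G(6) = mex{1,1,0} = 2
G(7) = mex{2,0,1} = 3
G(8) = mex{3,1,0} = 2
G(9) = mex{2,2,1} = 0
G(10) = mex{0,3,0} = 1
G(11) = mex{1,2,1} = 0
G(12) = mex{0,0,2} = 1
G(13) = mex{1,1,3} = 0
G(14) = mex{0,0,2} = 1
G(15) = mex{1,1,0} = 2
G(16) = mex{2,0,1} = 3
G(17) = mex{3,1,0} = 2
G(18) = mex{2,2,1} = 0
G(19) = mex{0,3,0} = 1
G(20) = mex{1,2,1} = 0
G(21) = mex{0,0,2} = 1
G(22) = mex{1,1,3} = 0
G(23) = mex{0,0,2} = 1
G(24) = mex{1,1,0} = 2
P-positions are exactly the n with G(n) = 0.

0, 2, 4, 9, 11, 13, 18, 20, 22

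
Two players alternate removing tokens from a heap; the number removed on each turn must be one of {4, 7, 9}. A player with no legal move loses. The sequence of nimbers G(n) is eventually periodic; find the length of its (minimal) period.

13

n :  0  1  2  3  4  5  6  7  8  9 10 11 12 13 14 15 16 17 18 19 20 21 22 23 24 25 26 27
G :  0  0  0  0  1  1  1  1  2  2  2  2  3  0  0  0  0  1  1  1  1  2  2  2  2  3  0  0
G(n+13) = G(n) holds for n = 0,…,8 (a full window of length max(S) = 9), so the sequence is purely periodic with period 13.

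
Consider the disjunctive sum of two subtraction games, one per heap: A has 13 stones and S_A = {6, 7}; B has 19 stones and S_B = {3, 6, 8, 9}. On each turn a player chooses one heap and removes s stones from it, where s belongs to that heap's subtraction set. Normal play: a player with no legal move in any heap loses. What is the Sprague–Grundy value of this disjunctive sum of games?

2

Heap A, S = {6, 7}:
G(0) = 0
G(1) = mex{} = 0
G(2) = mex{} = 0
G(3) = mex{} = 0
G(4) = mex{} = 0
G(5) = mex{} = 0
G(6) = mex{0} = 1
G(7) = mex{0,0} = 1
G(8) = mex{0,0} = 1
G(9) = mex{0,0} = 1
G(10) = mex{0,0} = 1
G(11) = mex{0,0} = 1
G(12) = mex{1,0} = 2
G(13) = mex{1,1} = 0
G_A(13) = 0.
Heap B, S = {3, 6, 8, 9}:
G(0) = 0
G(1) = mex{} = 0
G(2) = mex{} = 0
G(3) = mex{0} = 1
G(4) = mex{0} = 1
G(5) = mex{0} = 1
G(6) = mex{1,0} = 2
G(7) = mex{1,0} = 2
G(8) = mex{1,0,0} = 2
G(9) = mex{2,1,0,0} = 3
G(10) = mex{2,1,0,0} = 3
G(11) = mex{2,1,1,0} = 3
G(12) = mex{3,2,1,1} = 0
G(13) = mex{3,2,1,1} = 0
G(14) = mex{3,2,2,1} = 0
G(15) = mex{0,3,2,2} = 1
G(16) = mex{0,3,2,2} = 1
G(17) = mex{0,3,3,2} = 1
G(18) = mex{1,0,3,3} = 2
G(19) = mex{1,0,3,3} = 2
G_B(19) = 2.
Combined Grundy value = 0 ⊕ 2 = 2.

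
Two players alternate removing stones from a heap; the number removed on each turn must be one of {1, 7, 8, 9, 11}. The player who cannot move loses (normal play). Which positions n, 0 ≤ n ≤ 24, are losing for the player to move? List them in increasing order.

G(0) = 0
G(1) = mex{0} = 1
G(2) = mex{1} = 0
G(3) = mex{0} = 1
G(4) = mex{1} = 0
G(5) = mex{0} = 1
G(6) = mex{1} = 0
G(7) = mex{0,0} = 1
G(8) = mex{1,1,0} = 2
G(9) = mex{2,0,1,0} = 3
G(10) = mex{3,1,0,1} = 2
G(11) = mex{2,0,1,0,0} = 3
G(12) = mex{3,1,0,1,1} = 2
G(13) = mex{2,0,1,0,0} = 3
G(14) = mex{3,1,0,1,1} = 2
G(15) = mex{2,2,1,0,0} = 3
G(16) = mex{3,3,2,1,1} = 0
G(17) = mex{0,2,3,2,0} = 1
G(18) = mex{1,3,2,3,1} = 0
G(19) = mex{0,2,3,2,2} = 1
G(20) = mex{1,3,2,3,3} = 0
G(21) = mex{0,2,3,2,2} = 1
G(22) = mex{1,3,2,3,3} = 0
G(23) = mex{0,0,3,2,2} = 1
G(24) = mex{1,1,0,3,3} = 2
P-positions are exactly the n with G(n) = 0.

0, 2, 4, 6, 16, 18, 20, 22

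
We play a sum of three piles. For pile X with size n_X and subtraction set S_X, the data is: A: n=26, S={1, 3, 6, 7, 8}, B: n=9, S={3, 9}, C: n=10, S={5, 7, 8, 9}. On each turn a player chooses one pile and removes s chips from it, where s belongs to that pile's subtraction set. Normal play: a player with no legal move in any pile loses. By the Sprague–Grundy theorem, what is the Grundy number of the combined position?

Pile A, S = {1, 3, 6, 7, 8}:
G(0) = 0
G(1) = mex{0} = 1
G(2) = mex{1} = 0
G(3) = mex{0,0} = 1
G(4) = mex{1,1} = 0
G(5) = mex{0,0} = 1
G(6) = mex{1,1,0} = 2
G(7) = mex{2,0,1,0} = 3
G(8) = mex{3,1,0,1,0} = 2
G(9) = mex{2,2,1,0,1} = 3
G(10) = mex{3,3,0,1,0} = 2
G(11) = mex{2,2,1,0,1} = 3
G(12) = mex{3,3,2,1,0} = 4
G(13) = mex{4,2,3,2,1} = 0
G(14) = mex{0,3,2,3,2} = 1
G(15) = mex{1,4,3,2,3} = 0
G(16) = mex{0,0,2,3,2} = 1
G(17) = mex{1,1,3,2,3} = 0
G(18) = mex{0,0,4,3,2} = 1
G(19) = mex{1,1,0,4,3} = 2
G(20) = mex{2,0,1,0,4} = 3
G(21) = mex{3,1,0,1,0} = 2
G(22) = mex{2,2,1,0,1} = 3
G(23) = mex{3,3,0,1,0} = 2
G(24) = mex{2,2,1,0,1} = 3
G(25) = mex{3,3,2,1,0} = 4
G(26) = mex{4,2,3,2,1} = 0
G_A(26) = 0.
Pile B, S = {3, 9}:
n : 0 1 2 3 4 5 6 7 8 9
G : 0 0 0 1 1 1 0 0 0 1
G_B(9) = 1.
Pile C, S = {5, 7, 8, 9}:
n :  0  1  2  3  4  5  6  7  8  9 10
G :  0  0  0  0  0  1  1  1  1  1  2
G_C(10) = 2.
Combined Grundy value = 0 ⊕ 1 ⊕ 2 = 3.

3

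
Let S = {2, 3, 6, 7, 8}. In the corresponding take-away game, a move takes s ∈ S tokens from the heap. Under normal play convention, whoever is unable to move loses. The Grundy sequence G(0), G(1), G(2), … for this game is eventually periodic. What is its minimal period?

14

n :  0  1  2  3  4  5  6  7  8  9 10 11 12 13 14 15 16 17 18 19 20 21 22 23 24 25 26 27 28 29
G :  0  0  1  1  2  0  3  1  2  2  0  3  1  2  0  0  1  1  2  0  3  1  2  2  0  3  1  2  0  0
G(n+14) = G(n) holds for n = 0,…,7 (a full window of length max(S) = 8), so the sequence is purely periodic with period 14.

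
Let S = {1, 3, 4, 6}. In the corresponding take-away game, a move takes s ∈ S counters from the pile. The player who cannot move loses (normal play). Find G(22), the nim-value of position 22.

1

n :  0  1  2  3  4  5  6  7  8  9 10 11 12 13 14 15 16 17 18 19 20 21 22
G :  0  1  0  1  2  3  2  0  1  0  1  2  3  2  0  1  0  1  2  3  2  0  1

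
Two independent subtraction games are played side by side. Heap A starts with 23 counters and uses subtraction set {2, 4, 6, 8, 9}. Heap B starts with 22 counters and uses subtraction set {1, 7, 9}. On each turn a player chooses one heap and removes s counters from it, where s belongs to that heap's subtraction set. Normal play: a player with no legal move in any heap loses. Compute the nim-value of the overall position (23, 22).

0

Heap A, S = {2, 4, 6, 8, 9}:
G(0) = 0
G(1) = mex{} = 0
G(2) = mex{0} = 1
G(3) = mex{0} = 1
G(4) = mex{1,0} = 2
G(5) = mex{1,0} = 2
G(6) = mex{2,1,0} = 3
G(7) = mex{2,1,0} = 3
G(8) = mex{3,2,1,0} = 4
G(9) = mex{3,2,1,0,0} = 4
G(10) = mex{4,3,2,1,0} = 5
G(11) = mex{4,3,2,1,1} = 0
G(12) = mex{5,4,3,2,1} = 0
G(13) = mex{0,4,3,2,2} = 1
G(14) = mex{0,5,4,3,2} = 1
G(15) = mex{1,0,4,3,3} = 2
G(16) = mex{1,0,5,4,3} = 2
G(17) = mex{2,1,0,4,4} = 3
G(18) = mex{2,1,0,5,4} = 3
G(19) = mex{3,2,1,0,5} = 4
G(20) = mex{3,2,1,0,0} = 4
G(21) = mex{4,3,2,1,0} = 5
G(22) = mex{4,3,2,1,1} = 0
G(23) = mex{5,4,3,2,1} = 0
G_A(23) = 0.
Heap B, S = {1, 7, 9}:
n :  0  1  2  3  4  5  6  7  8  9 10 11 12 13 14 15 16 17 18 19 20 21 22
G :  0  1  0  1  0  1  0  1  0  1  0  1  0  1  0  1  0  1  0  1  0  1  0
G_B(22) = 0.
Combined Grundy value = 0 ⊕ 0 = 0.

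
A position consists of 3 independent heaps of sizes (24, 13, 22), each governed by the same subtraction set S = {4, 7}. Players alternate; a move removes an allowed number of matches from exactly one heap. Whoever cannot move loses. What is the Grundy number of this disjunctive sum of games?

0

All heaps use S = {4, 7}:
n :  0  1  2  3  4  5  6  7  8  9 10 11 12 13 14 15 16 17 18 19 20 21 22 23 24
G :  0  0  0  0  1  1  1  1  2  2  2  0  0  0  0  1  1  1  1  2  2  2  0  0  0
Heap A: G(24) = 0.
Heap B: G(13) = 0.
Heap C: G(22) = 0.
Combined Grundy value = 0 ⊕ 0 ⊕ 0 = 0.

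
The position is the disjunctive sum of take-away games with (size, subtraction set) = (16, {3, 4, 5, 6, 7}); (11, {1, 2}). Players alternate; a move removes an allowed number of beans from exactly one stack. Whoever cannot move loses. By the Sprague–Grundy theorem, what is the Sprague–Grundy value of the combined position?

Stack A, S = {3, 4, 5, 6, 7}:
n :  0  1  2  3  4  5  6  7  8  9 10 11 12 13 14 15 16
G :  0  0  0  1  1  1  2  2  2  3  0  0  0  1  1  1  2
G_A(16) = 2.
Stack B, S = {1, 2}:
G(0) = 0
G(1) = mex{0} = 1
G(2) = mex{1,0} = 2
G(3) = mex{2,1} = 0
G(4) = mex{0,2} = 1
G(5) = mex{1,0} = 2
G(6) = mex{2,1} = 0
G(7) = mex{0,2} = 1
G(8) = mex{1,0} = 2
G(9) = mex{2,1} = 0
G(10) = mex{0,2} = 1
G(11) = mex{1,0} = 2
G_B(11) = 2.
Combined Grundy value = 2 ⊕ 2 = 0.

0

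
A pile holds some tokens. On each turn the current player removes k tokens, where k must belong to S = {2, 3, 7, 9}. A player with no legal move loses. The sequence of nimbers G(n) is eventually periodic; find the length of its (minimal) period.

G(0) = 0
G(1) = mex{} = 0
G(2) = mex{0} = 1
G(3) = mex{0,0} = 1
G(4) = mex{1,0} = 2
G(5) = mex{1,1} = 0
G(6) = mex{2,1} = 0
G(7) = mex{0,2,0} = 1
G(8) = mex{0,0,0} = 1
G(9) = mex{1,0,1,0} = 2
G(10) = mex{1,1,1,0} = 2
G(11) = mex{2,1,2,1} = 0
G(12) = mex{2,2,0,1} = 3
G(13) = mex{0,2,0,2} = 1
G(14) = mex{3,0,1,0} = 2
G(15) = mex{1,3,1,0} = 2
G(16) = mex{2,1,2,1} = 0
G(17) = mex{2,2,2,1} = 0
G(18) = mex{0,2,0,2} = 1
G(19) = mex{0,0,3,2} = 1
G(20) = mex{1,0,1,0} = 2
G(21) = mex{1,1,2,3} = 0
G(22) = mex{2,1,2,1} = 0
G(23) = mex{0,2,0,2} = 1
G(24) = mex{0,0,0,2} = 1
G(25) = mex{1,0,1,0} = 2
G(26) = mex{1,1,1,0} = 2
G(27) = mex{2,1,2,1} = 0
G(28) = mex{2,2,0,1} = 3
G(29) = mex{0,2,0,2} = 1
G(30) = mex{3,0,1,0} = 2
G(31) = mex{1,3,1,0} = 2
G(32) = mex{2,1,2,1} = 0
G(33) = mex{2,2,2,1} = 0
G(n+16) = G(n) holds for n = 0,…,8 (a full window of length max(S) = 9), so the sequence is purely periodic with period 16.

16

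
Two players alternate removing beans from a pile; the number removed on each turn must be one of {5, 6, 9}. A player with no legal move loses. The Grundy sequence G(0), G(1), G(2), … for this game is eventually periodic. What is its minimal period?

n :  0  1  2  3  4  5  6  7  8  9 10 11 12 13 14 15 16 17 18 19 20 21 22 23 24 25 26 27 28 29
G :  0  0  0  0  0  1  1  1  1  1  2  2  2  2  0  0  0  0  0  1  1  1  1  1  2  2  2  2  0  0
G(n+14) = G(n) holds for n = 0,…,8 (a full window of length max(S) = 9), so the sequence is purely periodic with period 14.

14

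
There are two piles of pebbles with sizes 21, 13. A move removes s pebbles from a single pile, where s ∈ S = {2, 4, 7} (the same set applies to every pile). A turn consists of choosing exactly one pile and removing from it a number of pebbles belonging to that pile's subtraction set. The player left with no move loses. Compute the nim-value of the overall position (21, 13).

2

All piles use S = {2, 4, 7}:
G(0) = 0
G(1) = mex{} = 0
G(2) = mex{0} = 1
G(3) = mex{0} = 1
G(4) = mex{1,0} = 2
G(5) = mex{1,0} = 2
G(6) = mex{2,1} = 0
G(7) = mex{2,1,0} = 3
G(8) = mex{0,2,0} = 1
G(9) = mex{3,2,1} = 0
G(10) = mex{1,0,1} = 2
G(11) = mex{0,3,2} = 1
G(12) = mex{2,1,2} = 0
G(13) = mex{1,0,0} = 2
G(14) = mex{0,2,3} = 1
G(15) = mex{2,1,1} = 0
G(16) = mex{1,0,0} = 2
G(17) = mex{0,2,2} = 1
G(18) = mex{2,1,1} = 0
G(19) = mex{1,0,0} = 2
G(20) = mex{0,2,2} = 1
G(21) = mex{2,1,1} = 0
Pile A: G(21) = 0.
Pile B: G(13) = 2.
Combined Grundy value = 0 ⊕ 2 = 2.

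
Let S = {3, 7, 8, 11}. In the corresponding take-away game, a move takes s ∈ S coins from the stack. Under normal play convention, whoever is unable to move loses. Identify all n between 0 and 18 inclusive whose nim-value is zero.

0, 1, 2, 6, 15, 16

G(0) = 0
G(1) = mex{} = 0
G(2) = mex{} = 0
G(3) = mex{0} = 1
G(4) = mex{0} = 1
G(5) = mex{0} = 1
G(6) = mex{1} = 0
G(7) = mex{1,0} = 2
G(8) = mex{1,0,0} = 2
G(9) = mex{0,0,0} = 1
G(10) = mex{2,1,0} = 3
G(11) = mex{2,1,1,0} = 3
G(12) = mex{1,1,1,0} = 2
G(13) = mex{3,0,1,0} = 2
G(14) = mex{3,2,0,1} = 4
G(15) = mex{2,2,2,1} = 0
G(16) = mex{2,1,2,1} = 0
G(17) = mex{4,3,1,0} = 2
G(18) = mex{0,3,3,2} = 1
P-positions are exactly the n with G(n) = 0.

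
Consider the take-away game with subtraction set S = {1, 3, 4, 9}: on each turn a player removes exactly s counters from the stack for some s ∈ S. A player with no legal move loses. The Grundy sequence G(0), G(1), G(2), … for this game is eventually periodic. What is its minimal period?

12

n :  0  1  2  3  4  5  6  7  8  9 10 11 12 13 14 15 16 17 18 19 20 21 22 23 24 25
G :  0  1  0  1  2  3  2  0  1  4  3  2  0  1  0  1  2  3  2  0  1  4  3  2  0  1
G(n+12) = G(n) holds for n = 0,…,8 (a full window of length max(S) = 9), so the sequence is purely periodic with period 12.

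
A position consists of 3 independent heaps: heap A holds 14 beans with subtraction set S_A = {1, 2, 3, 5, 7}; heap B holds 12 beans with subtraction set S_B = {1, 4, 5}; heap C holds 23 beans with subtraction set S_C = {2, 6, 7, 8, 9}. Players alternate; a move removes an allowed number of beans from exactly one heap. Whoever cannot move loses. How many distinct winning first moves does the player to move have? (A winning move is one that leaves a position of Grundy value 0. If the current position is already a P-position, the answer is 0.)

4

Heap A, S = {1, 2, 3, 5, 7}:
G(0) = 0
G(1) = mex{0} = 1
G(2) = mex{1,0} = 2
G(3) = mex{2,1,0} = 3
G(4) = mex{3,2,1} = 0
G(5) = mex{0,3,2,0} = 1
G(6) = mex{1,0,3,1} = 2
G(7) = mex{2,1,0,2,0} = 3
G(8) = mex{3,2,1,3,1} = 0
G(9) = mex{0,3,2,0,2} = 1
G(10) = mex{1,0,3,1,3} = 2
G(11) = mex{2,1,0,2,0} = 3
G(12) = mex{3,2,1,3,1} = 0
G(13) = mex{0,3,2,0,2} = 1
G(14) = mex{1,0,3,1,3} = 2
G_A(14) = 2.
Heap B, S = {1, 4, 5}:
n :  0  1  2  3  4  5  6  7  8  9 10 11 12
G :  0  1  0  1  2  3  2  3  0  1  0  1  2
G_B(12) = 2.
Heap C, S = {2, 6, 7, 8, 9}:
n :  0  1  2  3  4  5  6  7  8  9 10 11 12 13 14 15 16 17 18 19 20 21 22 23
G :  0  0  1  1  0  0  1  1  2  2  3  3  2  2  3  0  0  1  1  0  0  1  1  2
G_C(23) = 2.
Combined Grundy value = 2 ⊕ 2 ⊕ 2 = 2.
A winning move leaves total XOR = 0, i.e. changes one component's Grundy value g to g ⊕ X where X is the current total.
Heap A: need g' = 2⊕2 = 0. Options: 14−1→G=1, 14−2→G=0, 14−3→G=3, 14−5→G=1, 14−7→G=3. Hits: 1.
Heap B: need g' = 2⊕2 = 0. Options: 12−1→G=1, 12−4→G=0, 12−5→G=3. Hits: 1.
Heap C: need g' = 2⊕2 = 0. Options: 23−2→G=1, 23−6→G=1, 23−7→G=0, 23−8→G=0, 23−9→G=3. Hits: 2.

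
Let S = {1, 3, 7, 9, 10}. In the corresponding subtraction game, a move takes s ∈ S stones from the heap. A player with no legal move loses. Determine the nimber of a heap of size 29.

2

G(0) = 0
G(1) = mex{0} = 1
G(2) = mex{1} = 0
G(3) = mex{0,0} = 1
G(4) = mex{1,1} = 0
G(5) = mex{0,0} = 1
G(6) = mex{1,1} = 0
G(7) = mex{0,0,0} = 1
G(8) = mex{1,1,1} = 0
G(9) = mex{0,0,0,0} = 1
G(10) = mex{1,1,1,1,0} = 2
G(11) = mex{2,0,0,0,1} = 3
G(12) = mex{3,1,1,1,0} = 2
G(13) = mex{2,2,0,0,1} = 3
G(14) = mex{3,3,1,1,0} = 2
G(15) = mex{2,2,0,0,1} = 3
G(16) = mex{3,3,1,1,0} = 2
G(17) = mex{2,2,2,0,1} = 3
G(18) = mex{3,3,3,1,0} = 2
G(19) = mex{2,2,2,2,1} = 0
G(20) = mex{0,3,3,3,2} = 1
G(21) = mex{1,2,2,2,3} = 0
G(22) = mex{0,0,3,3,2} = 1
G(23) = mex{1,1,2,2,3} = 0
G(24) = mex{0,0,3,3,2} = 1
G(25) = mex{1,1,2,2,3} = 0
G(26) = mex{0,0,0,3,2} = 1
G(27) = mex{1,1,1,2,3} = 0
G(28) = mex{0,0,0,0,2} = 1
G(29) = mex{1,1,1,1,0} = 2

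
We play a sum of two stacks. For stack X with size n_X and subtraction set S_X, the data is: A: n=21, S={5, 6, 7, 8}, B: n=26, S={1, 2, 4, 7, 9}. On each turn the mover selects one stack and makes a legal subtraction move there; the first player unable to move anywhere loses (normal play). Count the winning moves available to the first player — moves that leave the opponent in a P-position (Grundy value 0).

0

Stack A, S = {5, 6, 7, 8}:
G(0) = 0
G(1) = mex{} = 0
G(2) = mex{} = 0
G(3) = mex{} = 0
G(4) = mex{} = 0
G(5) = mex{0} = 1
G(6) = mex{0,0} = 1
G(7) = mex{0,0,0} = 1
G(8) = mex{0,0,0,0} = 1
G(9) = mex{0,0,0,0} = 1
G(10) = mex{1,0,0,0} = 2
G(11) = mex{1,1,0,0} = 2
G(12) = mex{1,1,1,0} = 2
G(13) = mex{1,1,1,1} = 0
G(14) = mex{1,1,1,1} = 0
G(15) = mex{2,1,1,1} = 0
G(16) = mex{2,2,1,1} = 0
G(17) = mex{2,2,2,1} = 0
G(18) = mex{0,2,2,2} = 1
G(19) = mex{0,0,2,2} = 1
G(20) = mex{0,0,0,2} = 1
G(21) = mex{0,0,0,0} = 1
G_A(21) = 1.
Stack B, S = {1, 2, 4, 7, 9}:
G(0) = 0
G(1) = mex{0} = 1
G(2) = mex{1,0} = 2
G(3) = mex{2,1} = 0
G(4) = mex{0,2,0} = 1
G(5) = mex{1,0,1} = 2
G(6) = mex{2,1,2} = 0
G(7) = mex{0,2,0,0} = 1
G(8) = mex{1,0,1,1} = 2
G(9) = mex{2,1,2,2,0} = 3
G(10) = mex{3,2,0,0,1} = 4
G(11) = mex{4,3,1,1,2} = 0
G(12) = mex{0,4,2,2,0} = 1
G(13) = mex{1,0,3,0,1} = 2
G(14) = mex{2,1,4,1,2} = 0
G(15) = mex{0,2,0,2,0} = 1
G(16) = mex{1,0,1,3,1} = 2
G(17) = mex{2,1,2,4,2} = 0
G(18) = mex{0,2,0,0,3} = 1
G(19) = mex{1,0,1,1,4} = 2
G(20) = mex{2,1,2,2,0} = 3
G(21) = mex{3,2,0,0,1} = 4
G(22) = mex{4,3,1,1,2} = 0
G(23) = mex{0,4,2,2,0} = 1
G(24) = mex{1,0,3,0,1} = 2
G(25) = mex{2,1,4,1,2} = 0
G(26) = mex{0,2,0,2,0} = 1
G_B(26) = 1.
Combined Grundy value = 1 ⊕ 1 = 0.
A winning move leaves total XOR = 0, i.e. changes one component's Grundy value g to g ⊕ X where X is the current total.
Stack A: target g' = 1⊕0 = 1, but every legal move changes the Grundy value (mex property), so 0 moves.
Stack B: target g' = 1⊕0 = 1, but every legal move changes the Grundy value (mex property), so 0 moves.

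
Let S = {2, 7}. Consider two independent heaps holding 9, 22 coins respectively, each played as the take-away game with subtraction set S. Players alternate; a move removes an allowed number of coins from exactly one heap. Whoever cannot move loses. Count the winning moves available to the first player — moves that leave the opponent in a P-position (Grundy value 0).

0

All heaps use S = {2, 7}:
n :  0  1  2  3  4  5  6  7  8  9 10 11 12 13 14 15 16 17 18 19 20 21 22
G :  0  0  1  1  0  0  1  1  2  0  0  1  1  0  0  1  1  2  0  0  1  1  0
Heap A: G(9) = 0.
Heap B: G(22) = 0.
Combined Grundy value = 0 ⊕ 0 = 0.
A winning move leaves total XOR = 0, i.e. changes one component's Grundy value g to g ⊕ X where X is the current total.
Heap A: target g' = 0⊕0 = 0, but every legal move changes the Grundy value (mex property), so 0 moves.
Heap B: target g' = 0⊕0 = 0, but every legal move changes the Grundy value (mex property), so 0 moves.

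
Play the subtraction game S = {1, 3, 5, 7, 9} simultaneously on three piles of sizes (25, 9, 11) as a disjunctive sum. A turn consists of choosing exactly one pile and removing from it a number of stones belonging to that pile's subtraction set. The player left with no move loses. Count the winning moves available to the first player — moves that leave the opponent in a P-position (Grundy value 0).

15

All piles use S = {1, 3, 5, 7, 9}:
n :  0  1  2  3  4  5  6  7  8  9 10 11 12 13 14 15 16 17 18 19 20 21 22 23 24 25
G :  0  1  0  1  0  1  0  1  0  1  0  1  0  1  0  1  0  1  0  1  0  1  0  1  0  1
Pile A: G(25) = 1.
Pile B: G(9) = 1.
Pile C: G(11) = 1.
Combined Grundy value = 1 ⊕ 1 ⊕ 1 = 1.
A winning move leaves total XOR = 0, i.e. changes one component's Grundy value g to g ⊕ X where X is the current total.
Pile A: need g' = 1⊕1 = 0. Options: 25−1→G=0, 25−3→G=0, 25−5→G=0, 25−7→G=0, 25−9→G=0. Hits: 5.
Pile B: need g' = 1⊕1 = 0. Options: 9−1→G=0, 9−3→G=0, 9−5→G=0, 9−7→G=0, 9−9→G=0. Hits: 5.
Pile C: need g' = 1⊕1 = 0. Options: 11−1→G=0, 11−3→G=0, 11−5→G=0, 11−7→G=0, 11−9→G=0. Hits: 5.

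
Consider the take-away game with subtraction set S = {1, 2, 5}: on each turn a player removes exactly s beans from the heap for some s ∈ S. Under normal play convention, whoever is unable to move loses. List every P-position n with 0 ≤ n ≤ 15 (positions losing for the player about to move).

0, 3, 6, 9, 12, 15

G(0) = 0
G(1) = mex{0} = 1
G(2) = mex{1,0} = 2
G(3) = mex{2,1} = 0
G(4) = mex{0,2} = 1
G(5) = mex{1,0,0} = 2
G(6) = mex{2,1,1} = 0
G(7) = mex{0,2,2} = 1
G(8) = mex{1,0,0} = 2
G(9) = mex{2,1,1} = 0
G(10) = mex{0,2,2} = 1
G(11) = mex{1,0,0} = 2
G(12) = mex{2,1,1} = 0
G(13) = mex{0,2,2} = 1
G(14) = mex{1,0,0} = 2
G(15) = mex{2,1,1} = 0
P-positions are exactly the n with G(n) = 0.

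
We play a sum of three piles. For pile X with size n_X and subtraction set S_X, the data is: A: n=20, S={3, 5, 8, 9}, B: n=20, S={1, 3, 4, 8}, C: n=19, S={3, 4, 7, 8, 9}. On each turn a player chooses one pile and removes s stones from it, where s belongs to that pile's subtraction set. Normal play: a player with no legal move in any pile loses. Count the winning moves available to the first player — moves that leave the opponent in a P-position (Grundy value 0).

3

Pile A, S = {3, 5, 8, 9}:
G(0) = 0
G(1) = mex{} = 0
G(2) = mex{} = 0
G(3) = mex{0} = 1
G(4) = mex{0} = 1
G(5) = mex{0,0} = 1
G(6) = mex{1,0} = 2
G(7) = mex{1,0} = 2
G(8) = mex{1,1,0} = 2
G(9) = mex{2,1,0,0} = 3
G(10) = mex{2,1,0,0} = 3
G(11) = mex{2,2,1,0} = 3
G(12) = mex{3,2,1,1} = 0
G(13) = mex{3,2,1,1} = 0
G(14) = mex{3,3,2,1} = 0
G(15) = mex{0,3,2,2} = 1
G(16) = mex{0,3,2,2} = 1
G(17) = mex{0,0,3,2} = 1
G(18) = mex{1,0,3,3} = 2
G(19) = mex{1,0,3,3} = 2
G(20) = mex{1,1,0,3} = 2
G_A(20) = 2.
Pile B, S = {1, 3, 4, 8}:
n :  0  1  2  3  4  5  6  7  8  9 10 11 12 13 14 15 16 17 18 19 20
G :  0  1  0  1  2  3  2  0  1  0  1  2  3  2  0  1  0  1  2  3  2
G_B(20) = 2.
Pile C, S = {3, 4, 7, 8, 9}:
G(0) = 0
G(1) = mex{} = 0
G(2) = mex{} = 0
G(3) = mex{0} = 1
G(4) = mex{0,0} = 1
G(5) = mex{0,0} = 1
G(6) = mex{1,0} = 2
G(7) = mex{1,1,0} = 2
G(8) = mex{1,1,0,0} = 2
G(9) = mex{2,1,0,0,0} = 3
G(10) = mex{2,2,1,0,0} = 3
G(11) = mex{2,2,1,1,0} = 3
G(12) = mex{3,2,1,1,1} = 0
G(13) = mex{3,3,2,1,1} = 0
G(14) = mex{3,3,2,2,1} = 0
G(15) = mex{0,3,2,2,2} = 1
G(16) = mex{0,0,3,2,2} = 1
G(17) = mex{0,0,3,3,2} = 1
G(18) = mex{1,0,3,3,3} = 2
G(19) = mex{1,1,0,3,3} = 2
G_C(19) = 2.
Combined Grundy value = 2 ⊕ 2 ⊕ 2 = 2.
A winning move leaves total XOR = 0, i.e. changes one component's Grundy value g to g ⊕ X where X is the current total.
Pile A: need g' = 2⊕2 = 0. Options: 20−3→G=1, 20−5→G=1, 20−8→G=0, 20−9→G=3. Hits: 1.
Pile B: need g' = 2⊕2 = 0. Options: 20−1→G=3, 20−3→G=1, 20−4→G=0, 20−8→G=3. Hits: 1.
Pile C: need g' = 2⊕2 = 0. Options: 19−3→G=1, 19−4→G=1, 19−7→G=0, 19−8→G=3, 19−9→G=3. Hits: 1.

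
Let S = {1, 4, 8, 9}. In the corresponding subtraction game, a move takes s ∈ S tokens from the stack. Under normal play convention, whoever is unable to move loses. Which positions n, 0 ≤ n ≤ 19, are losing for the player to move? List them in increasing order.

0, 2, 5, 7, 12, 17, 19

G(0) = 0
G(1) = mex{0} = 1
G(2) = mex{1} = 0
G(3) = mex{0} = 1
G(4) = mex{1,0} = 2
G(5) = mex{2,1} = 0
G(6) = mex{0,0} = 1
G(7) = mex{1,1} = 0
G(8) = mex{0,2,0} = 1
G(9) = mex{1,0,1,0} = 2
G(10) = mex{2,1,0,1} = 3
G(11) = mex{3,0,1,0} = 2
G(12) = mex{2,1,2,1} = 0
G(13) = mex{0,2,0,2} = 1
G(14) = mex{1,3,1,0} = 2
G(15) = mex{2,2,0,1} = 3
G(16) = mex{3,0,1,0} = 2
G(17) = mex{2,1,2,1} = 0
G(18) = mex{0,2,3,2} = 1
G(19) = mex{1,3,2,3} = 0
P-positions are exactly the n with G(n) = 0.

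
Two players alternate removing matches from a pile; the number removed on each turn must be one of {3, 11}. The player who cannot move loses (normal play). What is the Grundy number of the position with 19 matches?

1

n :  0  1  2  3  4  5  6  7  8  9 10 11 12 13 14 15 16 17 18 19
G :  0  0  0  1  1  1  0  0  0  1  1  1  2  2  0  0  0  1  1  1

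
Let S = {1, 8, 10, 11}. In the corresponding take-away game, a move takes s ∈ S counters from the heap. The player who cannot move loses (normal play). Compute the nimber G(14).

3

n :  0  1  2  3  4  5  6  7  8  9 10 11 12 13 14
G :  0  1  0  1  0  1  0  1  2  0  1  2  3  2  3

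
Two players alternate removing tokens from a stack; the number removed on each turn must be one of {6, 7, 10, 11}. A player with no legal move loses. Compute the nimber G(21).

G(0) = 0
G(1) = mex{} = 0
G(2) = mex{} = 0
G(3) = mex{} = 0
G(4) = mex{} = 0
G(5) = mex{} = 0
G(6) = mex{0} = 1
G(7) = mex{0,0} = 1
G(8) = mex{0,0} = 1
G(9) = mex{0,0} = 1
G(10) = mex{0,0,0} = 1
G(11) = mex{0,0,0,0} = 1
G(12) = mex{1,0,0,0} = 2
G(13) = mex{1,1,0,0} = 2
G(14) = mex{1,1,0,0} = 2
G(15) = mex{1,1,0,0} = 2
G(16) = mex{1,1,1,0} = 2
G(17) = mex{1,1,1,1} = 0
G(18) = mex{2,1,1,1} = 0
G(19) = mex{2,2,1,1} = 0
G(20) = mex{2,2,1,1} = 0
G(21) = mex{2,2,1,1} = 0

0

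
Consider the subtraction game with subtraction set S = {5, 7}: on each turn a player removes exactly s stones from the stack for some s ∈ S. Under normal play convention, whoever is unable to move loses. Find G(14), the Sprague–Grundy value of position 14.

n :  0  1  2  3  4  5  6  7  8  9 10 11 12 13 14
G :  0  0  0  0  0  1  1  1  1  1  2  2  0  0  0

0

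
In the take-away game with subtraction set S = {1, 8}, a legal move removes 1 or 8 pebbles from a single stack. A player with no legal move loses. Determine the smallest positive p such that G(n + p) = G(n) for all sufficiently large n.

9

n :  0  1  2  3  4  5  6  7  8  9 10 11 12 13 14 15 16 17 18 19
G :  0  1  0  1  0  1  0  1  2  0  1  0  1  0  1  0  1  2  0  1
G(n+9) = G(n) holds for n = 0,…,7 (a full window of length max(S) = 8), so the sequence is purely periodic with period 9.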